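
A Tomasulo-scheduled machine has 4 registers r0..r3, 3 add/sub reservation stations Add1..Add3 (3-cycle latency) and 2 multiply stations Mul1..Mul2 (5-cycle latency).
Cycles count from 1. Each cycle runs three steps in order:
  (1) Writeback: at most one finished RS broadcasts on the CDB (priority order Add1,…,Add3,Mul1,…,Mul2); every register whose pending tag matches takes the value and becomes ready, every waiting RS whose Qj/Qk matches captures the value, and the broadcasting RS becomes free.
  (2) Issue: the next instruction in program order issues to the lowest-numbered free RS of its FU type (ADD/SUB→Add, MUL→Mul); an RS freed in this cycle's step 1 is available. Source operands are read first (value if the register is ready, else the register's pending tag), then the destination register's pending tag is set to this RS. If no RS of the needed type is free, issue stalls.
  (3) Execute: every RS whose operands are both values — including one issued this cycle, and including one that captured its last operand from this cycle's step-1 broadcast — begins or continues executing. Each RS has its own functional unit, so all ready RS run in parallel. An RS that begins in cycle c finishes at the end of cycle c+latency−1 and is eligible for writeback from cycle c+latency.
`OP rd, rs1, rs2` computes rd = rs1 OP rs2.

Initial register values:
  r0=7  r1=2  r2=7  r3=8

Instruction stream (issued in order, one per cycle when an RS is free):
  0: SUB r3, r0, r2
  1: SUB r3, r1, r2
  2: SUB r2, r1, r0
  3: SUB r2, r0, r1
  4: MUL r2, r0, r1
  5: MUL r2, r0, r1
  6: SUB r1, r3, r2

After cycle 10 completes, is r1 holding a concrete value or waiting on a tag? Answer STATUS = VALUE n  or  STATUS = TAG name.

STATUS = TAG Add1

  c1: issue SUB r3<-Add1  regs: r0:7,r1:2,r2:7,r3:Add1
  c2: issue SUB r3<-Add2  regs: r0:7,r1:2,r2:7,r3:Add2
  c3: issue SUB r2<-Add3  regs: r0:7,r1:2,r2:Add3,r3:Add2
  c4: CDB Add1=0; issue SUB r2<-Add1  regs: r0:7,r1:2,r2:Add1,r3:Add2
  c5: CDB Add2=-5; issue MUL r2<-Mul1  regs: r0:7,r1:2,r2:Mul1,r3:-5
  c6: CDB Add3=-5; issue MUL r2<-Mul2  regs: r0:7,r1:2,r2:Mul2,r3:-5
  c7: CDB Add1=5; issue SUB r1<-Add1  regs: r0:7,r1:Add1,r2:Mul2,r3:-5
  c8: -  regs: r0:7,r1:Add1,r2:Mul2,r3:-5
  c9: -  regs: r0:7,r1:Add1,r2:Mul2,r3:-5
  c10: CDB Mul1=14  regs: r0:7,r1:Add1,r2:Mul2,r3:-5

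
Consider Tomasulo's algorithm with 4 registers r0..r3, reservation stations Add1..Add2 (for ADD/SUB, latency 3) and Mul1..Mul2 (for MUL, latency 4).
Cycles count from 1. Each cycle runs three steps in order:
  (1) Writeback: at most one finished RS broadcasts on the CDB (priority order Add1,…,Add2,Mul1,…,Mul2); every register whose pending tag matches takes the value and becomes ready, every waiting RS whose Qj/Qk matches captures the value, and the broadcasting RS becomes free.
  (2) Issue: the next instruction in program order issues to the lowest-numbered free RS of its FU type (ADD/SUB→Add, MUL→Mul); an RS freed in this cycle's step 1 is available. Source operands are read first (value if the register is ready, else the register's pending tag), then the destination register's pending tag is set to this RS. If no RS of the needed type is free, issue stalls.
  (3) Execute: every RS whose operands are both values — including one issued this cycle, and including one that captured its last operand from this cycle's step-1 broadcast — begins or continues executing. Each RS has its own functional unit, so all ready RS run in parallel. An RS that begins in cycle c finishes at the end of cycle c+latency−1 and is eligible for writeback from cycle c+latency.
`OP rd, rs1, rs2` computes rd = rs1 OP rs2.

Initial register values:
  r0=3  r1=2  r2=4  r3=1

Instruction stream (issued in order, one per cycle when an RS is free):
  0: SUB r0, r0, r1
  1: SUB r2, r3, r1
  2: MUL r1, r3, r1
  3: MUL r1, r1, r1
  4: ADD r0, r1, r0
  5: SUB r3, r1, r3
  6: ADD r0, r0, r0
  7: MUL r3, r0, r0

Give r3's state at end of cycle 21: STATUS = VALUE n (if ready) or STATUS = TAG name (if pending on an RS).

STATUS = VALUE 100

  c1: issue SUB r0<-Add1  regs: r0:Add1,r1:2,r2:4,r3:1
  c2: issue SUB r2<-Add2  regs: r0:Add1,r1:2,r2:Add2,r3:1
  c3: issue MUL r1<-Mul1  regs: r0:Add1,r1:Mul1,r2:Add2,r3:1
  c4: CDB Add1=1; issue MUL r1<-Mul2  regs: r0:1,r1:Mul2,r2:Add2,r3:1
  c5: CDB Add2=-1; issue ADD r0<-Add1  regs: r0:Add1,r1:Mul2,r2:-1,r3:1
  c6: issue SUB r3<-Add2  regs: r0:Add1,r1:Mul2,r2:-1,r3:Add2
  c7: CDB Mul1=2; stall  regs: r0:Add1,r1:Mul2,r2:-1,r3:Add2
  c8: stall  regs: r0:Add1,r1:Mul2,r2:-1,r3:Add2
  c9: stall  regs: r0:Add1,r1:Mul2,r2:-1,r3:Add2
  c10: stall  regs: r0:Add1,r1:Mul2,r2:-1,r3:Add2
  c11: CDB Mul2=4; stall  regs: r0:Add1,r1:4,r2:-1,r3:Add2
  c12: stall  regs: r0:Add1,r1:4,r2:-1,r3:Add2
  c13: stall  regs: r0:Add1,r1:4,r2:-1,r3:Add2
  c14: CDB Add1=5; issue ADD r0<-Add1  regs: r0:Add1,r1:4,r2:-1,r3:Add2
  c15: CDB Add2=3; issue MUL r3<-Mul1  regs: r0:Add1,r1:4,r2:-1,r3:Mul1
  c16: -  regs: r0:Add1,r1:4,r2:-1,r3:Mul1
  c17: CDB Add1=10  regs: r0:10,r1:4,r2:-1,r3:Mul1
  c18: -  regs: r0:10,r1:4,r2:-1,r3:Mul1
  c19: -  regs: r0:10,r1:4,r2:-1,r3:Mul1
  c20: -  regs: r0:10,r1:4,r2:-1,r3:Mul1
  c21: CDB Mul1=100  regs: r0:10,r1:4,r2:-1,r3:100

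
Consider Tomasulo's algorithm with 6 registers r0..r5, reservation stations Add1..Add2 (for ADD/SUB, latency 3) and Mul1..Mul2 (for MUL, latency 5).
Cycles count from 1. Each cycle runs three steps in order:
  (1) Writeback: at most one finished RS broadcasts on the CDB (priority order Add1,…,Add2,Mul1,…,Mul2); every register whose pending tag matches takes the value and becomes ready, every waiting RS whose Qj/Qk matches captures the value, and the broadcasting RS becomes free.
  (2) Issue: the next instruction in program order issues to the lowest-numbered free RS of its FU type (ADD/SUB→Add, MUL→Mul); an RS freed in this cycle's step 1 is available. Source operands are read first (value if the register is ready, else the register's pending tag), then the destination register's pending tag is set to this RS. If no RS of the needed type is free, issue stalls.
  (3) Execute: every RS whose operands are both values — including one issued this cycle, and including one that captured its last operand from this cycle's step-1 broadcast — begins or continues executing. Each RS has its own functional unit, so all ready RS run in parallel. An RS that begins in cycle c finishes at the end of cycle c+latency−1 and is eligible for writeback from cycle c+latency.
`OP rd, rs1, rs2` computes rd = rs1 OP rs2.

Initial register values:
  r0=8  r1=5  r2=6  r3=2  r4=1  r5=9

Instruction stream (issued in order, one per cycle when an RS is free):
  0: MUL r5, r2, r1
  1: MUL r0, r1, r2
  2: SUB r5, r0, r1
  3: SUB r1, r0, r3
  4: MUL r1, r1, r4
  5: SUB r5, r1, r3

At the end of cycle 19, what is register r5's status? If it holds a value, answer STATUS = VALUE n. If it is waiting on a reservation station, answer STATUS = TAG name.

STATUS = VALUE 26

c1: issue MUL r5<-Mul1 | r0:8,r1:5,r2:6,r3:2,r4:1,r5:Mul1
c2: issue MUL r0<-Mul2 | r0:Mul2,r1:5,r2:6,r3:2,r4:1,r5:Mul1
c3: issue SUB r5<-Add1 | r0:Mul2,r1:5,r2:6,r3:2,r4:1,r5:Add1
c4: issue SUB r1<-Add2 | r0:Mul2,r1:Add2,r2:6,r3:2,r4:1,r5:Add1
c5: stall | r0:Mul2,r1:Add2,r2:6,r3:2,r4:1,r5:Add1
c6: CDB Mul1=30; issue MUL r1<-Mul1 | r0:Mul2,r1:Mul1,r2:6,r3:2,r4:1,r5:Add1
c7: CDB Mul2=30; stall | r0:30,r1:Mul1,r2:6,r3:2,r4:1,r5:Add1
c8: stall | r0:30,r1:Mul1,r2:6,r3:2,r4:1,r5:Add1
c9: stall | r0:30,r1:Mul1,r2:6,r3:2,r4:1,r5:Add1
c10: CDB Add1=25; issue SUB r5<-Add1 | r0:30,r1:Mul1,r2:6,r3:2,r4:1,r5:Add1
c11: CDB Add2=28 | r0:30,r1:Mul1,r2:6,r3:2,r4:1,r5:Add1
c12: - | r0:30,r1:Mul1,r2:6,r3:2,r4:1,r5:Add1
c13: - | r0:30,r1:Mul1,r2:6,r3:2,r4:1,r5:Add1
c14: - | r0:30,r1:Mul1,r2:6,r3:2,r4:1,r5:Add1
c15: - | r0:30,r1:Mul1,r2:6,r3:2,r4:1,r5:Add1
c16: CDB Mul1=28 | r0:30,r1:28,r2:6,r3:2,r4:1,r5:Add1
c17: - | r0:30,r1:28,r2:6,r3:2,r4:1,r5:Add1
c18: - | r0:30,r1:28,r2:6,r3:2,r4:1,r5:Add1
c19: CDB Add1=26 | r0:30,r1:28,r2:6,r3:2,r4:1,r5:26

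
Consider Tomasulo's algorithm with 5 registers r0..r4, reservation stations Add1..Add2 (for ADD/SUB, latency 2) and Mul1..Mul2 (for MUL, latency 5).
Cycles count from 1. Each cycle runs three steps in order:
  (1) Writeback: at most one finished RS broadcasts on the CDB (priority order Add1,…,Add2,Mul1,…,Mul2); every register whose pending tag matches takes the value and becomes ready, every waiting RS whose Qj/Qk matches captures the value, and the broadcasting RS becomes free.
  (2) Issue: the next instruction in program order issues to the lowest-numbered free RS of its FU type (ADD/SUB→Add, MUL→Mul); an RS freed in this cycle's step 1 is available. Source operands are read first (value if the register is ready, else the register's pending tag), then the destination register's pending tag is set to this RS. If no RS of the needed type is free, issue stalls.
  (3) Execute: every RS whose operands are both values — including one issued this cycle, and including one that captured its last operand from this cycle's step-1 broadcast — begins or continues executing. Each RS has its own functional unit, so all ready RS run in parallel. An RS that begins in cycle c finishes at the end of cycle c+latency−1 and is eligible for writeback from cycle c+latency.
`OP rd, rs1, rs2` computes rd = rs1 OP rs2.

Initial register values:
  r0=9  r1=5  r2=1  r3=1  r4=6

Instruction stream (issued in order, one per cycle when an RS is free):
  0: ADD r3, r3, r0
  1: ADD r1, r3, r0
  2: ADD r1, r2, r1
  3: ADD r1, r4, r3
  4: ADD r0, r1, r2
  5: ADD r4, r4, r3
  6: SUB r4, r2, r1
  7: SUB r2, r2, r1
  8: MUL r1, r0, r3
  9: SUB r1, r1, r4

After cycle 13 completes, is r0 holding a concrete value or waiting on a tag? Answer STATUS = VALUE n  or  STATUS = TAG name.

  c1: issue ADD r3<-Add1  regs: r0:9,r1:5,r2:1,r3:Add1,r4:6
  c2: issue ADD r1<-Add2  regs: r0:9,r1:Add2,r2:1,r3:Add1,r4:6
  c3: CDB Add1=10; issue ADD r1<-Add1  regs: r0:9,r1:Add1,r2:1,r3:10,r4:6
  c4: stall  regs: r0:9,r1:Add1,r2:1,r3:10,r4:6
  c5: CDB Add2=19; issue ADD r1<-Add2  regs: r0:9,r1:Add2,r2:1,r3:10,r4:6
  c6: stall  regs: r0:9,r1:Add2,r2:1,r3:10,r4:6
  c7: CDB Add1=20; issue ADD r0<-Add1  regs: r0:Add1,r1:Add2,r2:1,r3:10,r4:6
  c8: CDB Add2=16; issue ADD r4<-Add2  regs: r0:Add1,r1:16,r2:1,r3:10,r4:Add2
  c9: stall  regs: r0:Add1,r1:16,r2:1,r3:10,r4:Add2
  c10: CDB Add1=17; issue SUB r4<-Add1  regs: r0:17,r1:16,r2:1,r3:10,r4:Add1
  c11: CDB Add2=16; issue SUB r2<-Add2  regs: r0:17,r1:16,r2:Add2,r3:10,r4:Add1
  c12: CDB Add1=-15; issue MUL r1<-Mul1  regs: r0:17,r1:Mul1,r2:Add2,r3:10,r4:-15
  c13: CDB Add2=-15; issue SUB r1<-Add1  regs: r0:17,r1:Add1,r2:-15,r3:10,r4:-15

STATUS = VALUE 17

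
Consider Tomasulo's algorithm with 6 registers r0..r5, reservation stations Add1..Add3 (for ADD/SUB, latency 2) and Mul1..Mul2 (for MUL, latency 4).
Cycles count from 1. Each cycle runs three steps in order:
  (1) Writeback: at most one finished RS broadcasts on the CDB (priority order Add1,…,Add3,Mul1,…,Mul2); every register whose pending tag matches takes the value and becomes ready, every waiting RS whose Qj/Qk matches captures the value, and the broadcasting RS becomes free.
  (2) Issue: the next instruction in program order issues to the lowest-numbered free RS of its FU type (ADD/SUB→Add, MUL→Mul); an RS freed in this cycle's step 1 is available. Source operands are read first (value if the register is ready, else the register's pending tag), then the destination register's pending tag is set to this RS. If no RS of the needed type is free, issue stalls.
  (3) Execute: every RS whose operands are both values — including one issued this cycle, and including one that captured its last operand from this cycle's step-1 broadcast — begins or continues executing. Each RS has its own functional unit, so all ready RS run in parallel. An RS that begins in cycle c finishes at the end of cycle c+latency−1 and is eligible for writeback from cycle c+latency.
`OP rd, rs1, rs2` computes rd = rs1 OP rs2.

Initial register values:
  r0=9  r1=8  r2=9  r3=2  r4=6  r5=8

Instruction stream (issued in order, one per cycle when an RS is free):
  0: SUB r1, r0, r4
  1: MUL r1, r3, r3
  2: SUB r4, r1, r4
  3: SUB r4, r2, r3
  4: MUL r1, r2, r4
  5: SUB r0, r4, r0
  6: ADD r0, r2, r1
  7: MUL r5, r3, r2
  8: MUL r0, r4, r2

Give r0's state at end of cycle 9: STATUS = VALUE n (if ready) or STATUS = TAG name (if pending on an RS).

STATUS = TAG Add3

cycle 1: issue SUB r1<-Add1 // r0:9,r1:Add1,r2:9,r3:2,r4:6,r5:8
cycle 2: issue MUL r1<-Mul1 // r0:9,r1:Mul1,r2:9,r3:2,r4:6,r5:8
cycle 3: CDB Add1=3; issue SUB r4<-Add1 // r0:9,r1:Mul1,r2:9,r3:2,r4:Add1,r5:8
cycle 4: issue SUB r4<-Add2 // r0:9,r1:Mul1,r2:9,r3:2,r4:Add2,r5:8
cycle 5: issue MUL r1<-Mul2 // r0:9,r1:Mul2,r2:9,r3:2,r4:Add2,r5:8
cycle 6: CDB Add2=7; issue SUB r0<-Add2 // r0:Add2,r1:Mul2,r2:9,r3:2,r4:7,r5:8
cycle 7: CDB Mul1=4; issue ADD r0<-Add3 // r0:Add3,r1:Mul2,r2:9,r3:2,r4:7,r5:8
cycle 8: CDB Add2=-2; issue MUL r5<-Mul1 // r0:Add3,r1:Mul2,r2:9,r3:2,r4:7,r5:Mul1
cycle 9: CDB Add1=-2; stall // r0:Add3,r1:Mul2,r2:9,r3:2,r4:7,r5:Mul1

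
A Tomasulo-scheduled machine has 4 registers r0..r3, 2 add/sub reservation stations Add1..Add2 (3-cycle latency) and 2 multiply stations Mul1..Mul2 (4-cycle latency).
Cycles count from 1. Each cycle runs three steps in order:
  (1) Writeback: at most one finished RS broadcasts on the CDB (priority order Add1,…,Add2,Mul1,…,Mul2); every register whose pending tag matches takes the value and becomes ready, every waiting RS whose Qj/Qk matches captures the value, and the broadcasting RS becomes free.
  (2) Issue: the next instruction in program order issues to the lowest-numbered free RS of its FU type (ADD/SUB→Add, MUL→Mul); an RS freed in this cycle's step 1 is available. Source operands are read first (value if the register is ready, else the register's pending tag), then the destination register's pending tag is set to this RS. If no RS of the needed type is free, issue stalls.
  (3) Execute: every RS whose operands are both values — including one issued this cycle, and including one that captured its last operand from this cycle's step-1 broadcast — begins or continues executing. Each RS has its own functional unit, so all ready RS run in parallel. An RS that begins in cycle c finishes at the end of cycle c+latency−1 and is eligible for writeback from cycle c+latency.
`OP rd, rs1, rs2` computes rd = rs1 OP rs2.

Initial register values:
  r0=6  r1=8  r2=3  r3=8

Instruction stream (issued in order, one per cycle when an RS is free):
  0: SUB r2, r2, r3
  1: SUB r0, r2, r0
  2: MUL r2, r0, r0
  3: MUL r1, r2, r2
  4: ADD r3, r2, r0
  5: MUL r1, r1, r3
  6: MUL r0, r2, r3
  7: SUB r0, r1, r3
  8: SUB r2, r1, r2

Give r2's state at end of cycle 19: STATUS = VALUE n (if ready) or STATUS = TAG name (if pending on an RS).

c1: issue SUB r2<-Add1 | r0:6,r1:8,r2:Add1,r3:8
c2: issue SUB r0<-Add2 | r0:Add2,r1:8,r2:Add1,r3:8
c3: issue MUL r2<-Mul1 | r0:Add2,r1:8,r2:Mul1,r3:8
c4: CDB Add1=-5; issue MUL r1<-Mul2 | r0:Add2,r1:Mul2,r2:Mul1,r3:8
c5: issue ADD r3<-Add1 | r0:Add2,r1:Mul2,r2:Mul1,r3:Add1
c6: stall | r0:Add2,r1:Mul2,r2:Mul1,r3:Add1
c7: CDB Add2=-11; stall | r0:-11,r1:Mul2,r2:Mul1,r3:Add1
c8: stall | r0:-11,r1:Mul2,r2:Mul1,r3:Add1
c9: stall | r0:-11,r1:Mul2,r2:Mul1,r3:Add1
c10: stall | r0:-11,r1:Mul2,r2:Mul1,r3:Add1
c11: CDB Mul1=121; issue MUL r1<-Mul1 | r0:-11,r1:Mul1,r2:121,r3:Add1
c12: stall | r0:-11,r1:Mul1,r2:121,r3:Add1
c13: stall | r0:-11,r1:Mul1,r2:121,r3:Add1
c14: CDB Add1=110; stall | r0:-11,r1:Mul1,r2:121,r3:110
c15: CDB Mul2=14641; issue MUL r0<-Mul2 | r0:Mul2,r1:Mul1,r2:121,r3:110
c16: issue SUB r0<-Add1 | r0:Add1,r1:Mul1,r2:121,r3:110
c17: issue SUB r2<-Add2 | r0:Add1,r1:Mul1,r2:Add2,r3:110
c18: - | r0:Add1,r1:Mul1,r2:Add2,r3:110
c19: CDB Mul1=1610510 | r0:Add1,r1:1610510,r2:Add2,r3:110

STATUS = TAG Add2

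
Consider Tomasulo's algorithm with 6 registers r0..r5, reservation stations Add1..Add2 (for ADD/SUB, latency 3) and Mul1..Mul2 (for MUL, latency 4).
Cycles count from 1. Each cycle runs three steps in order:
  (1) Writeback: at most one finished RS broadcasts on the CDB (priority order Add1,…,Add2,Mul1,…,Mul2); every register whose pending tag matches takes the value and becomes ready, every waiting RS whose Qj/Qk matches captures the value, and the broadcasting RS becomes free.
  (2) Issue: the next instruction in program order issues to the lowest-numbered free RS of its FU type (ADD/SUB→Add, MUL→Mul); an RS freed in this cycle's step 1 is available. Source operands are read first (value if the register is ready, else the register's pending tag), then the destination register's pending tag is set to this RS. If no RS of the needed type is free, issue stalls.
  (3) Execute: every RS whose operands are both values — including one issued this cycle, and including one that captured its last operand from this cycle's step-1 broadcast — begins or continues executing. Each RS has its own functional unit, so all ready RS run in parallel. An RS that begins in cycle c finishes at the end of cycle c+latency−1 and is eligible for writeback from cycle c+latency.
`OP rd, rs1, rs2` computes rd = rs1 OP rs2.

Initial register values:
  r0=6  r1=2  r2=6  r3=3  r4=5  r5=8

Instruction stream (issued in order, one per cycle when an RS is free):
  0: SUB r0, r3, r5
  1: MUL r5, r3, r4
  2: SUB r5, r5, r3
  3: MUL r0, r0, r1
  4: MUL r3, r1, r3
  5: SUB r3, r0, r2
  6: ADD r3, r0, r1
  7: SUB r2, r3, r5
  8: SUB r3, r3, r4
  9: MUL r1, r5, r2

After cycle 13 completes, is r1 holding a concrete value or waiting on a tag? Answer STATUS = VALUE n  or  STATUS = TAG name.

STATUS = TAG Mul1

cycle 1: issue SUB r0<-Add1 // r0:Add1,r1:2,r2:6,r3:3,r4:5,r5:8
cycle 2: issue MUL r5<-Mul1 // r0:Add1,r1:2,r2:6,r3:3,r4:5,r5:Mul1
cycle 3: issue SUB r5<-Add2 // r0:Add1,r1:2,r2:6,r3:3,r4:5,r5:Add2
cycle 4: CDB Add1=-5; issue MUL r0<-Mul2 // r0:Mul2,r1:2,r2:6,r3:3,r4:5,r5:Add2
cycle 5: stall // r0:Mul2,r1:2,r2:6,r3:3,r4:5,r5:Add2
cycle 6: CDB Mul1=15; issue MUL r3<-Mul1 // r0:Mul2,r1:2,r2:6,r3:Mul1,r4:5,r5:Add2
cycle 7: issue SUB r3<-Add1 // r0:Mul2,r1:2,r2:6,r3:Add1,r4:5,r5:Add2
cycle 8: CDB Mul2=-10; stall // r0:-10,r1:2,r2:6,r3:Add1,r4:5,r5:Add2
cycle 9: CDB Add2=12; issue ADD r3<-Add2 // r0:-10,r1:2,r2:6,r3:Add2,r4:5,r5:12
cycle 10: CDB Mul1=6; stall // r0:-10,r1:2,r2:6,r3:Add2,r4:5,r5:12
cycle 11: CDB Add1=-16; issue SUB r2<-Add1 // r0:-10,r1:2,r2:Add1,r3:Add2,r4:5,r5:12
cycle 12: CDB Add2=-8; issue SUB r3<-Add2 // r0:-10,r1:2,r2:Add1,r3:Add2,r4:5,r5:12
cycle 13: issue MUL r1<-Mul1 // r0:-10,r1:Mul1,r2:Add1,r3:Add2,r4:5,r5:12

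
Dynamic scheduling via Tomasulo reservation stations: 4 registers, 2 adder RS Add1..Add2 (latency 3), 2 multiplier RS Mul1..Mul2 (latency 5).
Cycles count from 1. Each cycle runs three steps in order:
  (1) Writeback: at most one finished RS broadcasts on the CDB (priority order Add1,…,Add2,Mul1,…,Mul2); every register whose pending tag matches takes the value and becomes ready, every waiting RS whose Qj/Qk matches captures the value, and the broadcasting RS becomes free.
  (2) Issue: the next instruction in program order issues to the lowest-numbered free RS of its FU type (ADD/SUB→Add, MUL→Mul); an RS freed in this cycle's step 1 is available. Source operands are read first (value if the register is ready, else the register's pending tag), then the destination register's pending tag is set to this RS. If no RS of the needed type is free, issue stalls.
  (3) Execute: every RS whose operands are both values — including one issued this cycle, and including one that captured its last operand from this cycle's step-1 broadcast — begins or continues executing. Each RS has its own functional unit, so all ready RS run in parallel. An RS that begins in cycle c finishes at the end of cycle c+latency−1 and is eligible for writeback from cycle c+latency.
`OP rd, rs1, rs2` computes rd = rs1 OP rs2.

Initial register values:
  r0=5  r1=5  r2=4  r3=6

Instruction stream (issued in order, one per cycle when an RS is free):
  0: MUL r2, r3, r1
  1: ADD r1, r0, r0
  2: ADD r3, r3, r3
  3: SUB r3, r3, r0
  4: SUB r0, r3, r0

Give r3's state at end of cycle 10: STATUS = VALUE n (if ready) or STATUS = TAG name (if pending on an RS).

  c1: issue MUL r2<-Mul1  regs: r0:5,r1:5,r2:Mul1,r3:6
  c2: issue ADD r1<-Add1  regs: r0:5,r1:Add1,r2:Mul1,r3:6
  c3: issue ADD r3<-Add2  regs: r0:5,r1:Add1,r2:Mul1,r3:Add2
  c4: stall  regs: r0:5,r1:Add1,r2:Mul1,r3:Add2
  c5: CDB Add1=10; issue SUB r3<-Add1  regs: r0:5,r1:10,r2:Mul1,r3:Add1
  c6: CDB Add2=12; issue SUB r0<-Add2  regs: r0:Add2,r1:10,r2:Mul1,r3:Add1
  c7: CDB Mul1=30  regs: r0:Add2,r1:10,r2:30,r3:Add1
  c8: -  regs: r0:Add2,r1:10,r2:30,r3:Add1
  c9: CDB Add1=7  regs: r0:Add2,r1:10,r2:30,r3:7
  c10: -  regs: r0:Add2,r1:10,r2:30,r3:7

STATUS = VALUE 7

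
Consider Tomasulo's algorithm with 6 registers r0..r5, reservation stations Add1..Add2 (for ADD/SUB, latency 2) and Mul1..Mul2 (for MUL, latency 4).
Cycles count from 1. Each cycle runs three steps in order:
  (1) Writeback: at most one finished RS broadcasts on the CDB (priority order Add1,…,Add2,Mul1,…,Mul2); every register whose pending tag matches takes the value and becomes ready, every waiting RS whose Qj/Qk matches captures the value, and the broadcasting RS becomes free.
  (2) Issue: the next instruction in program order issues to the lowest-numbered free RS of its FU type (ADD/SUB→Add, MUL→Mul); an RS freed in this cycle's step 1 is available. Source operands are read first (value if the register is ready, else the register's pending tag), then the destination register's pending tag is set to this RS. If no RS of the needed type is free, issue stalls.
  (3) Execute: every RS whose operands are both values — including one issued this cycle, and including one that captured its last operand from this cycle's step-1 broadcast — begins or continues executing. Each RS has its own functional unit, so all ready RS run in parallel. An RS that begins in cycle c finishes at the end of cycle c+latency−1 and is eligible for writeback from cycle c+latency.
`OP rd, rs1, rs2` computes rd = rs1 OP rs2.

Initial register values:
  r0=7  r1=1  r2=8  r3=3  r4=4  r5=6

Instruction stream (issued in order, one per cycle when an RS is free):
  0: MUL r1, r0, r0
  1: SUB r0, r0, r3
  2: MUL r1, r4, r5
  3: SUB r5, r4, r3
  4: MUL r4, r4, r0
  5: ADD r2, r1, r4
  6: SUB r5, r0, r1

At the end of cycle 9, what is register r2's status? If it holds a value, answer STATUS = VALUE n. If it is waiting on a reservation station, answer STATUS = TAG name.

c1: issue MUL r1<-Mul1 | r0:7,r1:Mul1,r2:8,r3:3,r4:4,r5:6
c2: issue SUB r0<-Add1 | r0:Add1,r1:Mul1,r2:8,r3:3,r4:4,r5:6
c3: issue MUL r1<-Mul2 | r0:Add1,r1:Mul2,r2:8,r3:3,r4:4,r5:6
c4: CDB Add1=4; issue SUB r5<-Add1 | r0:4,r1:Mul2,r2:8,r3:3,r4:4,r5:Add1
c5: CDB Mul1=49; issue MUL r4<-Mul1 | r0:4,r1:Mul2,r2:8,r3:3,r4:Mul1,r5:Add1
c6: CDB Add1=1; issue ADD r2<-Add1 | r0:4,r1:Mul2,r2:Add1,r3:3,r4:Mul1,r5:1
c7: CDB Mul2=24; issue SUB r5<-Add2 | r0:4,r1:24,r2:Add1,r3:3,r4:Mul1,r5:Add2
c8: - | r0:4,r1:24,r2:Add1,r3:3,r4:Mul1,r5:Add2
c9: CDB Add2=-20 | r0:4,r1:24,r2:Add1,r3:3,r4:Mul1,r5:-20

STATUS = TAG Add1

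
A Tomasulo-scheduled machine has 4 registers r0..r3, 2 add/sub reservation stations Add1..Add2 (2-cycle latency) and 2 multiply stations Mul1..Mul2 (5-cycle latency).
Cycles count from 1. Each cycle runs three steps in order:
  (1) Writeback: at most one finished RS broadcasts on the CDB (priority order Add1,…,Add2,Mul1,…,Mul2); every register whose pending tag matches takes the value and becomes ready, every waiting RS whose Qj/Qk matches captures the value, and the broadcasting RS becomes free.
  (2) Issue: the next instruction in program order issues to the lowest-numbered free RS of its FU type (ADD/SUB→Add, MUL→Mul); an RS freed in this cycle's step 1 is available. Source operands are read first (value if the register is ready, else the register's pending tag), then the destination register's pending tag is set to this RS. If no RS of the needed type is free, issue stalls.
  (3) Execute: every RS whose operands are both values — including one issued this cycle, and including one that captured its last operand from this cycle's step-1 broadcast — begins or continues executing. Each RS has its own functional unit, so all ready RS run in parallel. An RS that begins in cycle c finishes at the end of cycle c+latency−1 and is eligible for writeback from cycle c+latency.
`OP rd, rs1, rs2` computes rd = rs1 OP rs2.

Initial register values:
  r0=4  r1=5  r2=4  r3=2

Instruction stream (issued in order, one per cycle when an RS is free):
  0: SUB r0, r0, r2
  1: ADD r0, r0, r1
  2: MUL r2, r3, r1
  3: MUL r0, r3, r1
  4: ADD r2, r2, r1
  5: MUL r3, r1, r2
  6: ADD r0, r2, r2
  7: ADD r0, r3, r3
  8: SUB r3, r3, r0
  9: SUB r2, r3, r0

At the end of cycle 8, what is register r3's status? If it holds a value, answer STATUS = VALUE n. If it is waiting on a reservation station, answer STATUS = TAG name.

STATUS = TAG Mul1

c1: issue SUB r0<-Add1 | r0:Add1,r1:5,r2:4,r3:2
c2: issue ADD r0<-Add2 | r0:Add2,r1:5,r2:4,r3:2
c3: CDB Add1=0; issue MUL r2<-Mul1 | r0:Add2,r1:5,r2:Mul1,r3:2
c4: issue MUL r0<-Mul2 | r0:Mul2,r1:5,r2:Mul1,r3:2
c5: CDB Add2=5; issue ADD r2<-Add1 | r0:Mul2,r1:5,r2:Add1,r3:2
c6: stall | r0:Mul2,r1:5,r2:Add1,r3:2
c7: stall | r0:Mul2,r1:5,r2:Add1,r3:2
c8: CDB Mul1=10; issue MUL r3<-Mul1 | r0:Mul2,r1:5,r2:Add1,r3:Mul1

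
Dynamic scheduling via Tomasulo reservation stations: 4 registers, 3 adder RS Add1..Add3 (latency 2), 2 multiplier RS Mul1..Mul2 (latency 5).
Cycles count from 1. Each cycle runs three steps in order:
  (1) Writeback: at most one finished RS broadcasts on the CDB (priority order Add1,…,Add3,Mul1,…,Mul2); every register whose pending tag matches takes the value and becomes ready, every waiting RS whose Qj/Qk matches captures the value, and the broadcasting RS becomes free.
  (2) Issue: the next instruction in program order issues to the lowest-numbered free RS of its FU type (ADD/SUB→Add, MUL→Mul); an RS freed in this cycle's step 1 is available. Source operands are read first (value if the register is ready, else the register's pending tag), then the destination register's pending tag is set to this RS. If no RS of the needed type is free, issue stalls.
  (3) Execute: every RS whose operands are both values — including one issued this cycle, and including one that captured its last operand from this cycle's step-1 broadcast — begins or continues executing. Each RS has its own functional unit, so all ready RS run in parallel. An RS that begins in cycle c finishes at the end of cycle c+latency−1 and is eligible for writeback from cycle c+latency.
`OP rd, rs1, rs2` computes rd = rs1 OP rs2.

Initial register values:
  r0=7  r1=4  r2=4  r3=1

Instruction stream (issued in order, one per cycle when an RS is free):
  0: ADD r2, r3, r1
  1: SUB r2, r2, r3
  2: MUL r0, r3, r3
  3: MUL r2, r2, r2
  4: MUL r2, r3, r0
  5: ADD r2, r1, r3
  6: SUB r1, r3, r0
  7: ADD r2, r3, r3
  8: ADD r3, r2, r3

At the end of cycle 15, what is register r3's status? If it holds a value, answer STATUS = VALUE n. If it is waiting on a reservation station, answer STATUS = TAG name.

cycle 1: issue ADD r2<-Add1 // r0:7,r1:4,r2:Add1,r3:1
cycle 2: issue SUB r2<-Add2 // r0:7,r1:4,r2:Add2,r3:1
cycle 3: CDB Add1=5; issue MUL r0<-Mul1 // r0:Mul1,r1:4,r2:Add2,r3:1
cycle 4: issue MUL r2<-Mul2 // r0:Mul1,r1:4,r2:Mul2,r3:1
cycle 5: CDB Add2=4; stall // r0:Mul1,r1:4,r2:Mul2,r3:1
cycle 6: stall // r0:Mul1,r1:4,r2:Mul2,r3:1
cycle 7: stall // r0:Mul1,r1:4,r2:Mul2,r3:1
cycle 8: CDB Mul1=1; issue MUL r2<-Mul1 // r0:1,r1:4,r2:Mul1,r3:1
cycle 9: issue ADD r2<-Add1 // r0:1,r1:4,r2:Add1,r3:1
cycle 10: CDB Mul2=16; issue SUB r1<-Add2 // r0:1,r1:Add2,r2:Add1,r3:1
cycle 11: CDB Add1=5; issue ADD r2<-Add1 // r0:1,r1:Add2,r2:Add1,r3:1
cycle 12: CDB Add2=0; issue ADD r3<-Add2 // r0:1,r1:0,r2:Add1,r3:Add2
cycle 13: CDB Add1=2 // r0:1,r1:0,r2:2,r3:Add2
cycle 14: CDB Mul1=1 // r0:1,r1:0,r2:2,r3:Add2
cycle 15: CDB Add2=3 // r0:1,r1:0,r2:2,r3:3

STATUS = VALUE 3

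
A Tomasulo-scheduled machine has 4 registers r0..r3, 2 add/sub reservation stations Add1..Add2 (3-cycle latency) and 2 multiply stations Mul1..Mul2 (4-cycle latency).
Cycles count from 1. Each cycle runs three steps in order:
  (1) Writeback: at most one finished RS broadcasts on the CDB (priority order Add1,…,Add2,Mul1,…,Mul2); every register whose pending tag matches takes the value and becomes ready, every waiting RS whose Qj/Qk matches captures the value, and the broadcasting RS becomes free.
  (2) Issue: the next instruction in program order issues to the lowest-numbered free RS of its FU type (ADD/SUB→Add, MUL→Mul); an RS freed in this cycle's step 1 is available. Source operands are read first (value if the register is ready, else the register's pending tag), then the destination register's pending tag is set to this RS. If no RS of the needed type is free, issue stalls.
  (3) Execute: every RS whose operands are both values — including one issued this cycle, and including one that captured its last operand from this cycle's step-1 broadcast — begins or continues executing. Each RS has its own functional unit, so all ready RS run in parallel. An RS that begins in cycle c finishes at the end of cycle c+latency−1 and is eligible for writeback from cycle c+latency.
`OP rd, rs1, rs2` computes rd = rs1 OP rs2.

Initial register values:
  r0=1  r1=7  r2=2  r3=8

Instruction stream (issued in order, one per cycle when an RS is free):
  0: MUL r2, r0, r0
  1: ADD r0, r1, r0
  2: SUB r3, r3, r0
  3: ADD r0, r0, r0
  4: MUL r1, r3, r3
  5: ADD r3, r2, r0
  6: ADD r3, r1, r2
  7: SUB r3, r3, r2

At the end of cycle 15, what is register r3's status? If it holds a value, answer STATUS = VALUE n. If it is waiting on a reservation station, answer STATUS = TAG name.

STATUS = TAG Add1

  c1: issue MUL r2<-Mul1  regs: r0:1,r1:7,r2:Mul1,r3:8
  c2: issue ADD r0<-Add1  regs: r0:Add1,r1:7,r2:Mul1,r3:8
  c3: issue SUB r3<-Add2  regs: r0:Add1,r1:7,r2:Mul1,r3:Add2
  c4: stall  regs: r0:Add1,r1:7,r2:Mul1,r3:Add2
  c5: CDB Add1=8; issue ADD r0<-Add1  regs: r0:Add1,r1:7,r2:Mul1,r3:Add2
  c6: CDB Mul1=1; issue MUL r1<-Mul1  regs: r0:Add1,r1:Mul1,r2:1,r3:Add2
  c7: stall  regs: r0:Add1,r1:Mul1,r2:1,r3:Add2
  c8: CDB Add1=16; issue ADD r3<-Add1  regs: r0:16,r1:Mul1,r2:1,r3:Add1
  c9: CDB Add2=0; issue ADD r3<-Add2  regs: r0:16,r1:Mul1,r2:1,r3:Add2
  c10: stall  regs: r0:16,r1:Mul1,r2:1,r3:Add2
  c11: CDB Add1=17; issue SUB r3<-Add1  regs: r0:16,r1:Mul1,r2:1,r3:Add1
  c12: -  regs: r0:16,r1:Mul1,r2:1,r3:Add1
  c13: CDB Mul1=0  regs: r0:16,r1:0,r2:1,r3:Add1
  c14: -  regs: r0:16,r1:0,r2:1,r3:Add1
  c15: -  regs: r0:16,r1:0,r2:1,r3:Add1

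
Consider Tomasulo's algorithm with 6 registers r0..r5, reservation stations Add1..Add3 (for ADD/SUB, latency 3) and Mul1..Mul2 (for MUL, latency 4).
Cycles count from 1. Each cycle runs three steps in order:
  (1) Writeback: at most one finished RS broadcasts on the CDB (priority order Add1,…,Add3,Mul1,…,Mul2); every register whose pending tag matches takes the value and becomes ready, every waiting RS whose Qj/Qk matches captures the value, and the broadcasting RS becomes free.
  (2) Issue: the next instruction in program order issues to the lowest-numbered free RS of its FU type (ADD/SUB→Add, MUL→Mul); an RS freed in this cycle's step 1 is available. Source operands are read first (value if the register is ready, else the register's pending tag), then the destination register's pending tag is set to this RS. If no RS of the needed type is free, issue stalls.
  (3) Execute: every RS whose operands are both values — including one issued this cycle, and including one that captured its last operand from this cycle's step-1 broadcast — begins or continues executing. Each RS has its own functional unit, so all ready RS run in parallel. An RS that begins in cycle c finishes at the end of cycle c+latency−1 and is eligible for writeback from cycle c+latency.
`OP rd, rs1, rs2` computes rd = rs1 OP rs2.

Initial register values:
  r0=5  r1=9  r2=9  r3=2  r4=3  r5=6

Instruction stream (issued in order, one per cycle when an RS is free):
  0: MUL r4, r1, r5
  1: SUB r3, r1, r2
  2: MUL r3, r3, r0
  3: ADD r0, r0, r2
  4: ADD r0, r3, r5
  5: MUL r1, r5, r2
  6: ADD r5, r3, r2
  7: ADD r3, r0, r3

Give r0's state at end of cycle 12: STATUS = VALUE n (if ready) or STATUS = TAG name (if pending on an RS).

c1: issue MUL r4<-Mul1 | r0:5,r1:9,r2:9,r3:2,r4:Mul1,r5:6
c2: issue SUB r3<-Add1 | r0:5,r1:9,r2:9,r3:Add1,r4:Mul1,r5:6
c3: issue MUL r3<-Mul2 | r0:5,r1:9,r2:9,r3:Mul2,r4:Mul1,r5:6
c4: issue ADD r0<-Add2 | r0:Add2,r1:9,r2:9,r3:Mul2,r4:Mul1,r5:6
c5: CDB Add1=0; issue ADD r0<-Add1 | r0:Add1,r1:9,r2:9,r3:Mul2,r4:Mul1,r5:6
c6: CDB Mul1=54; issue MUL r1<-Mul1 | r0:Add1,r1:Mul1,r2:9,r3:Mul2,r4:54,r5:6
c7: CDB Add2=14; issue ADD r5<-Add2 | r0:Add1,r1:Mul1,r2:9,r3:Mul2,r4:54,r5:Add2
c8: issue ADD r3<-Add3 | r0:Add1,r1:Mul1,r2:9,r3:Add3,r4:54,r5:Add2
c9: CDB Mul2=0 | r0:Add1,r1:Mul1,r2:9,r3:Add3,r4:54,r5:Add2
c10: CDB Mul1=54 | r0:Add1,r1:54,r2:9,r3:Add3,r4:54,r5:Add2
c11: - | r0:Add1,r1:54,r2:9,r3:Add3,r4:54,r5:Add2
c12: CDB Add1=6 | r0:6,r1:54,r2:9,r3:Add3,r4:54,r5:Add2

STATUS = VALUE 6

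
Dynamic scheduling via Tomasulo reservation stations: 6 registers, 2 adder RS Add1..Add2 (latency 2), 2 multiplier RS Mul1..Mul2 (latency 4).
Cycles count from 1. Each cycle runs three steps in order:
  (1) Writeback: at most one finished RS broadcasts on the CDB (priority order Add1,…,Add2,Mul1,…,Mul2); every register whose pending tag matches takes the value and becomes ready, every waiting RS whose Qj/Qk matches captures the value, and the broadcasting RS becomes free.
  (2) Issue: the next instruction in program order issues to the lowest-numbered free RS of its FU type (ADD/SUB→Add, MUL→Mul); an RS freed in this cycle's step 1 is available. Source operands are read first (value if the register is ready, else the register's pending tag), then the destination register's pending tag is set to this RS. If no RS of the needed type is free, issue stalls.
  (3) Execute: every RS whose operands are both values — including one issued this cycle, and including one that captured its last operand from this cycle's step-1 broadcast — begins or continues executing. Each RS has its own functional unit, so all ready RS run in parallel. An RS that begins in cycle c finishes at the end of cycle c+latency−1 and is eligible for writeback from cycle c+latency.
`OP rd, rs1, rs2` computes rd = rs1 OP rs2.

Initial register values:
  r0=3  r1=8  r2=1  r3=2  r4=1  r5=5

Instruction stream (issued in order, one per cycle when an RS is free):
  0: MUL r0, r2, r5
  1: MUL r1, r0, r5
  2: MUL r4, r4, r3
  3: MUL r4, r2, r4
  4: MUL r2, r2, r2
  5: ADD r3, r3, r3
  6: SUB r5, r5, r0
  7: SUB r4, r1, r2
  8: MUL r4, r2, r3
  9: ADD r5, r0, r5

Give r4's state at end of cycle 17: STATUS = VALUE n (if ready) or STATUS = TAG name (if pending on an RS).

STATUS = TAG Mul1

c1: issue MUL r0<-Mul1 | r0:Mul1,r1:8,r2:1,r3:2,r4:1,r5:5
c2: issue MUL r1<-Mul2 | r0:Mul1,r1:Mul2,r2:1,r3:2,r4:1,r5:5
c3: stall | r0:Mul1,r1:Mul2,r2:1,r3:2,r4:1,r5:5
c4: stall | r0:Mul1,r1:Mul2,r2:1,r3:2,r4:1,r5:5
c5: CDB Mul1=5; issue MUL r4<-Mul1 | r0:5,r1:Mul2,r2:1,r3:2,r4:Mul1,r5:5
c6: stall | r0:5,r1:Mul2,r2:1,r3:2,r4:Mul1,r5:5
c7: stall | r0:5,r1:Mul2,r2:1,r3:2,r4:Mul1,r5:5
c8: stall | r0:5,r1:Mul2,r2:1,r3:2,r4:Mul1,r5:5
c9: CDB Mul1=2; issue MUL r4<-Mul1 | r0:5,r1:Mul2,r2:1,r3:2,r4:Mul1,r5:5
c10: CDB Mul2=25; issue MUL r2<-Mul2 | r0:5,r1:25,r2:Mul2,r3:2,r4:Mul1,r5:5
c11: issue ADD r3<-Add1 | r0:5,r1:25,r2:Mul2,r3:Add1,r4:Mul1,r5:5
c12: issue SUB r5<-Add2 | r0:5,r1:25,r2:Mul2,r3:Add1,r4:Mul1,r5:Add2
c13: CDB Add1=4; issue SUB r4<-Add1 | r0:5,r1:25,r2:Mul2,r3:4,r4:Add1,r5:Add2
c14: CDB Add2=0; stall | r0:5,r1:25,r2:Mul2,r3:4,r4:Add1,r5:0
c15: CDB Mul1=2; issue MUL r4<-Mul1 | r0:5,r1:25,r2:Mul2,r3:4,r4:Mul1,r5:0
c16: CDB Mul2=1; issue ADD r5<-Add2 | r0:5,r1:25,r2:1,r3:4,r4:Mul1,r5:Add2
c17: - | r0:5,r1:25,r2:1,r3:4,r4:Mul1,r5:Add2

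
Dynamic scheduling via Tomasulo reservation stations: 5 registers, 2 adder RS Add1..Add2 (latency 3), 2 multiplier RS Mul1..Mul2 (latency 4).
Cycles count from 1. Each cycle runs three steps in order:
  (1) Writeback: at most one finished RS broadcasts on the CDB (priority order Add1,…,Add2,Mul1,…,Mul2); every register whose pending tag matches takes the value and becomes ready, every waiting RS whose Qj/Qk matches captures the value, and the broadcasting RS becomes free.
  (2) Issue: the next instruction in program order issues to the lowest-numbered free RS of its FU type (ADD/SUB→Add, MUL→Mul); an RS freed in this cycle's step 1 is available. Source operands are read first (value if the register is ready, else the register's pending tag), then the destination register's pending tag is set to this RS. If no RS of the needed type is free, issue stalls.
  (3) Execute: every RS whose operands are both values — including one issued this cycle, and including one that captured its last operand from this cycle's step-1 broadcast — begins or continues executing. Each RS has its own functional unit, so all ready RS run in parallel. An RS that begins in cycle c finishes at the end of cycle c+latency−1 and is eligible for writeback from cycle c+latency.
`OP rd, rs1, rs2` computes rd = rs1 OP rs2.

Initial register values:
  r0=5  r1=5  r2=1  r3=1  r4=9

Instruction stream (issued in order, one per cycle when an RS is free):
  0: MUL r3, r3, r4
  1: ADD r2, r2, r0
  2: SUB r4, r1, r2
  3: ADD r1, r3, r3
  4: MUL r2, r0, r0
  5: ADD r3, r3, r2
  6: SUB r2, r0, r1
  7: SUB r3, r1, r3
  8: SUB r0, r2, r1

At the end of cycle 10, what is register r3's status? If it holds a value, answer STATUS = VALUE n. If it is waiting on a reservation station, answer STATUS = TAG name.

STATUS = TAG Add2

cycle 1: issue MUL r3<-Mul1 // r0:5,r1:5,r2:1,r3:Mul1,r4:9
cycle 2: issue ADD r2<-Add1 // r0:5,r1:5,r2:Add1,r3:Mul1,r4:9
cycle 3: issue SUB r4<-Add2 // r0:5,r1:5,r2:Add1,r3:Mul1,r4:Add2
cycle 4: stall // r0:5,r1:5,r2:Add1,r3:Mul1,r4:Add2
cycle 5: CDB Add1=6; issue ADD r1<-Add1 // r0:5,r1:Add1,r2:6,r3:Mul1,r4:Add2
cycle 6: CDB Mul1=9; issue MUL r2<-Mul1 // r0:5,r1:Add1,r2:Mul1,r3:9,r4:Add2
cycle 7: stall // r0:5,r1:Add1,r2:Mul1,r3:9,r4:Add2
cycle 8: CDB Add2=-1; issue ADD r3<-Add2 // r0:5,r1:Add1,r2:Mul1,r3:Add2,r4:-1
cycle 9: CDB Add1=18; issue SUB r2<-Add1 // r0:5,r1:18,r2:Add1,r3:Add2,r4:-1
cycle 10: CDB Mul1=25; stall // r0:5,r1:18,r2:Add1,r3:Add2,r4:-1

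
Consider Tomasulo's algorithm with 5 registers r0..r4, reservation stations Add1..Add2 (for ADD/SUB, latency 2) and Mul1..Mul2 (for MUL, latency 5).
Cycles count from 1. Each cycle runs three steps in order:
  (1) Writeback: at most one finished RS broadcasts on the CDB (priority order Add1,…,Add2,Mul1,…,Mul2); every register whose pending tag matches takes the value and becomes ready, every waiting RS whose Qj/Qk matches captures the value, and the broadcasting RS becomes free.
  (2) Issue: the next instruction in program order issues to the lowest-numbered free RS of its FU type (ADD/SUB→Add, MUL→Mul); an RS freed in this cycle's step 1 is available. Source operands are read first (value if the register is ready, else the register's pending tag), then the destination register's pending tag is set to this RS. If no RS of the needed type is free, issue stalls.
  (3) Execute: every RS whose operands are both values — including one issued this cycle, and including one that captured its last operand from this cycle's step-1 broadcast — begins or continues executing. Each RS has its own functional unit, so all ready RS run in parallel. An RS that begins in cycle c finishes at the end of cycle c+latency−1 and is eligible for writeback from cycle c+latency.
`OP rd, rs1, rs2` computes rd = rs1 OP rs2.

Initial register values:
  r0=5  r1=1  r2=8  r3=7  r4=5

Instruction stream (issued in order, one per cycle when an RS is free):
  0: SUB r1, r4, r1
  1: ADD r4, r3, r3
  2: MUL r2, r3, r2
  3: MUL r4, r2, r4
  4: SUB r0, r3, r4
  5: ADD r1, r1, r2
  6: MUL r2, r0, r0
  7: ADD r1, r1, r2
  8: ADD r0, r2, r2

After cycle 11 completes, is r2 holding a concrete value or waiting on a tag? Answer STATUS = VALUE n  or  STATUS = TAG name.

STATUS = TAG Mul1

cycle 1: issue SUB r1<-Add1 // r0:5,r1:Add1,r2:8,r3:7,r4:5
cycle 2: issue ADD r4<-Add2 // r0:5,r1:Add1,r2:8,r3:7,r4:Add2
cycle 3: CDB Add1=4; issue MUL r2<-Mul1 // r0:5,r1:4,r2:Mul1,r3:7,r4:Add2
cycle 4: CDB Add2=14; issue MUL r4<-Mul2 // r0:5,r1:4,r2:Mul1,r3:7,r4:Mul2
cycle 5: issue SUB r0<-Add1 // r0:Add1,r1:4,r2:Mul1,r3:7,r4:Mul2
cycle 6: issue ADD r1<-Add2 // r0:Add1,r1:Add2,r2:Mul1,r3:7,r4:Mul2
cycle 7: stall // r0:Add1,r1:Add2,r2:Mul1,r3:7,r4:Mul2
cycle 8: CDB Mul1=56; issue MUL r2<-Mul1 // r0:Add1,r1:Add2,r2:Mul1,r3:7,r4:Mul2
cycle 9: stall // r0:Add1,r1:Add2,r2:Mul1,r3:7,r4:Mul2
cycle 10: CDB Add2=60; issue ADD r1<-Add2 // r0:Add1,r1:Add2,r2:Mul1,r3:7,r4:Mul2
cycle 11: stall // r0:Add1,r1:Add2,r2:Mul1,r3:7,r4:Mul2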